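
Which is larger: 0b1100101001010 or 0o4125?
Convert 0b1100101001010 (binary) → 4096 + 2048 + 256 + 64 + 8 + 2 = 6474 (decimal)
Convert 0o4125 (octal) → 4×512 + 1×64 + 2×8 + 5 = 2133 (decimal)
Compare 6474 vs 2133: larger = 6474
6474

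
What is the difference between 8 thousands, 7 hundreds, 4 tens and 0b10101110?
Convert 8 thousands, 7 hundreds, 4 tens (place-value notation) → 8×1000 + 7×100 + 4×10 = 8740 (decimal)
Convert 0b10101110 (binary) → 128 + 32 + 8 + 4 + 2 = 174 (decimal)
Difference: |8740 - 174| = 8566
8566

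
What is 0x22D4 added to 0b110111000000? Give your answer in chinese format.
Convert 0x22D4 (hexadecimal) → 2×4096 + 2×256 + 13×16 + 4 = 8916 (decimal)
Convert 0b110111000000 (binary) → 2048 + 1024 + 256 + 128 + 64 = 3520 (decimal)
Compute 8916 + 3520 = 12436
Convert 12436 (decimal) → 12436 = 1×10000 + 2×1000 + 4×100 + 3×10 + 6 → 一万二千四百三十六 (Chinese numeral)
一万二千四百三十六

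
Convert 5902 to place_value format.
Convert 5902 (decimal) → 5902 = 5×1000 + 9×100 + 2 → 5 thousands, 9 hundreds, 2 ones (place-value notation)
5 thousands, 9 hundreds, 2 ones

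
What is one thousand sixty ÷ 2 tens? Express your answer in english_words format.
Convert one thousand sixty (English words) → 1×1000 + 60 = 1060 (decimal)
Convert 2 tens (place-value notation) → 2×10 = 20 (decimal)
Compute 1060 ÷ 20 = 53
Convert 53 (decimal) → fifty-three (English words)
fifty-three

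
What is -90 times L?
Convert L (Roman numeral) → 50 (decimal)
Compute -90 × 50 = -4500
-4500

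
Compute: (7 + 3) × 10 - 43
Parentheses first: 7 + 3 = 10
Multiply: 10 × 10 = 100
Subtract: 100 - 43 = 57
57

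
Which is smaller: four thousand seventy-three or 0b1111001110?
Convert four thousand seventy-three (English words) → 4×1000 + 73 = 4073 (decimal)
Convert 0b1111001110 (binary) → 512 + 256 + 128 + 64 + 8 + 4 + 2 = 974 (decimal)
Compare 4073 vs 974: smaller = 974
974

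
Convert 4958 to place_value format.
Convert 4958 (decimal) → 4958 = 4×1000 + 9×100 + 5×10 + 8 → 4 thousands, 9 hundreds, 5 tens, 8 ones (place-value notation)
4 thousands, 9 hundreds, 5 tens, 8 ones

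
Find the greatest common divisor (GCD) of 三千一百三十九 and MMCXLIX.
Convert 三千一百三十九 (Chinese numeral) → 3×1000 + 1×100 + 3×10 + 9 = 3139 (decimal)
Convert MMCXLIX (Roman numeral) → 1000 + 1000 + 100 + 40 + 9 = 2149 (decimal)
Compute gcd(3139, 2149) = 1
1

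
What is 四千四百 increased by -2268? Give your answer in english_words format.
Convert 四千四百 (Chinese numeral) → 4×1000 + 4×100 = 4400 (decimal)
Compute 4400 + -2268 = 2132
Convert 2132 (decimal) → 2132 = 2×1000 + 1×100 + 32 → two thousand one hundred thirty-two (English words)
two thousand one hundred thirty-two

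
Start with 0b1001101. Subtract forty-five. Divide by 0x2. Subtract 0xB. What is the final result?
Convert 0b1001101 (binary) → 64 + 8 + 4 + 1 = 77 (decimal)
Start: 77
Convert forty-five (English words) → 45 (decimal)
77 - 45 = 32
Convert 0x2 (hexadecimal) → 2 (decimal)
32 ÷ 2 = 16
Convert 0xB (hexadecimal) → 11 (decimal)
16 - 11 = 5
5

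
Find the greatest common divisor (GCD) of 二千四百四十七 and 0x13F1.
Convert 二千四百四十七 (Chinese numeral) → 2×1000 + 4×100 + 4×10 + 7 = 2447 (decimal)
Convert 0x13F1 (hexadecimal) → 1×4096 + 3×256 + 15×16 + 1 = 5105 (decimal)
Compute gcd(2447, 5105) = 1
1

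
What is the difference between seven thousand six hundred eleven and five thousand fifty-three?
Convert seven thousand six hundred eleven (English words) → 7×1000 + 6×100 + 11 = 7611 (decimal)
Convert five thousand fifty-three (English words) → 5×1000 + 53 = 5053 (decimal)
Difference: |7611 - 5053| = 2558
2558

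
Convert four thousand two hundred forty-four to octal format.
Convert four thousand two hundred forty-four (English words) → 4×1000 + 2×100 + 44 = 4244 (decimal)
Convert 4244 (decimal) → 4244 = 1×4096 + 2×64 + 2×8 + 4 → 0o10224 (octal)
0o10224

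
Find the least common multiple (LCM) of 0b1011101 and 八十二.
Convert 0b1011101 (binary) → 64 + 16 + 8 + 4 + 1 = 93 (decimal)
Convert 八十二 (Chinese numeral) → 8×10 + 2 = 82 (decimal)
Compute lcm(93, 82) = 7626
7626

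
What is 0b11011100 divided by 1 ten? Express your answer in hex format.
Convert 0b11011100 (binary) → 128 + 64 + 16 + 8 + 4 = 220 (decimal)
Convert 1 ten (place-value notation) → 1×10 = 10 (decimal)
Compute 220 ÷ 10 = 22
Convert 22 (decimal) → 22 = 1×16 + 6 → 0x16 (hexadecimal)
0x16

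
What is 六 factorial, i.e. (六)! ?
Convert 六 (Chinese numeral) → 6 (decimal)
Compute 6! = 720
720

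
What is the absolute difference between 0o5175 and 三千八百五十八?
Convert 0o5175 (octal) → 5×512 + 1×64 + 7×8 + 5 = 2685 (decimal)
Convert 三千八百五十八 (Chinese numeral) → 3×1000 + 8×100 + 5×10 + 8 = 3858 (decimal)
Compute |2685 - 3858| = 1173
1173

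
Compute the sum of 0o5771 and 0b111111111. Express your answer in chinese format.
Convert 0o5771 (octal) → 5×512 + 7×64 + 7×8 + 1 = 3065 (decimal)
Convert 0b111111111 (binary) → 256 + 128 + 64 + 32 + 16 + 8 + 4 + 2 + 1 = 511 (decimal)
Compute 3065 + 511 = 3576
Convert 3576 (decimal) → 3576 = 3×1000 + 5×100 + 7×10 + 6 → 三千五百七十六 (Chinese numeral)
三千五百七十六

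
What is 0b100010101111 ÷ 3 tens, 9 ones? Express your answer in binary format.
Convert 0b100010101111 (binary) → 2048 + 128 + 32 + 8 + 4 + 2 + 1 = 2223 (decimal)
Convert 3 tens, 9 ones (place-value notation) → 3×10 + 9 = 39 (decimal)
Compute 2223 ÷ 39 = 57
Convert 57 (decimal) → 57 = 32 + 16 + 8 + 1 → 0b111001 (binary)
0b111001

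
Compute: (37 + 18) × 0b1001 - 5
Convert 0b1001 (binary) → 8 + 1 = 9 (decimal)
Expression in decimal: (37 + 18) × 9 - 5
Parentheses first: 37 + 18 = 55
Multiply: 55 × 9 = 495
Subtract: 495 - 5 = 490
490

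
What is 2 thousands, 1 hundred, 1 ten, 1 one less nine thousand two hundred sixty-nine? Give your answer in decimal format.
Convert 2 thousands, 1 hundred, 1 ten, 1 one (place-value notation) → 2×1000 + 1×100 + 1×10 + 1 = 2111 (decimal)
Convert nine thousand two hundred sixty-nine (English words) → 9×1000 + 2×100 + 69 = 9269 (decimal)
Compute 2111 - 9269 = -7158
-7158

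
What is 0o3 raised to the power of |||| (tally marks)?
Convert 0o3 (octal) → 3 (decimal)
Convert |||| (tally marks) → 4 (decimal)
Compute 3 ^ 4 = 81
81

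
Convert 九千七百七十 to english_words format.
Convert 九千七百七十 (Chinese numeral) → 9×1000 + 7×100 + 7×10 = 9770 (decimal)
Convert 9770 (decimal) → 9770 = 9×1000 + 7×100 + 70 → nine thousand seven hundred seventy (English words)
nine thousand seven hundred seventy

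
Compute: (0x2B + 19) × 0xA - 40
Convert 0x2B (hexadecimal) → 2×16 + 11 = 43 (decimal)
Convert 0xA (hexadecimal) → 10 (decimal)
Expression in decimal: (43 + 19) × 10 - 40
Parentheses first: 43 + 19 = 62
Multiply: 62 × 10 = 620
Subtract: 620 - 40 = 580
580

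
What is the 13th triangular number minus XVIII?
The 13th triangular number = 13×14/2 = 91
Convert XVIII (Roman numeral) → 10 + 5 + 1 + 1 + 1 = 18 (decimal)
Compute 91 - 18 = 73
73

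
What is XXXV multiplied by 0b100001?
Convert XXXV (Roman numeral) → 10 + 10 + 10 + 5 = 35 (decimal)
Convert 0b100001 (binary) → 32 + 1 = 33 (decimal)
Compute 35 × 33 = 1155
1155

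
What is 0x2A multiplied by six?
Convert 0x2A (hexadecimal) → 2×16 + 10 = 42 (decimal)
Convert six (English words) → 6 (decimal)
Compute 42 × 6 = 252
252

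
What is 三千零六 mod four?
Convert 三千零六 (Chinese numeral) → 3×1000 + 6 = 3006 (decimal)
Convert four (English words) → 4 (decimal)
Compute 3006 mod 4 = 2
2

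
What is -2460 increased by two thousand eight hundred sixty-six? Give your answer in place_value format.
Convert two thousand eight hundred sixty-six (English words) → 2×1000 + 8×100 + 66 = 2866 (decimal)
Compute -2460 + 2866 = 406
Convert 406 (decimal) → 406 = 4×100 + 6 → 4 hundreds, 6 ones (place-value notation)
4 hundreds, 6 ones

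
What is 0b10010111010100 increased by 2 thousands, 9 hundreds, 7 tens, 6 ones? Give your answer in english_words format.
Convert 0b10010111010100 (binary) → 8192 + 1024 + 256 + 128 + 64 + 16 + 4 = 9684 (decimal)
Convert 2 thousands, 9 hundreds, 7 tens, 6 ones (place-value notation) → 2×1000 + 9×100 + 7×10 + 6 = 2976 (decimal)
Compute 9684 + 2976 = 12660
Convert 12660 (decimal) → 12660 = 12×1000 + 6×100 + 60 → twelve thousand six hundred sixty (English words)
twelve thousand six hundred sixty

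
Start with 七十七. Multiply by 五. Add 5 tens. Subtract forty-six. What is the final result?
Convert 七十七 (Chinese numeral) → 7×10 + 7 = 77 (decimal)
Start: 77
Convert 五 (Chinese numeral) → 5 (decimal)
77 × 5 = 385
Convert 5 tens (place-value notation) → 5×10 = 50 (decimal)
385 + 50 = 435
Convert forty-six (English words) → 46 (decimal)
435 - 46 = 389
389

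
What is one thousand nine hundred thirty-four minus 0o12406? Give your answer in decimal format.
Convert one thousand nine hundred thirty-four (English words) → 1×1000 + 9×100 + 34 = 1934 (decimal)
Convert 0o12406 (octal) → 1×4096 + 2×512 + 4×64 + 6 = 5382 (decimal)
Compute 1934 - 5382 = -3448
-3448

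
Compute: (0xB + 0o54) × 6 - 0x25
Convert 0xB (hexadecimal) → 11 (decimal)
Convert 0o54 (octal) → 5×8 + 4 = 44 (decimal)
Convert 0x25 (hexadecimal) → 2×16 + 5 = 37 (decimal)
Expression in decimal: (11 + 44) × 6 - 37
Parentheses first: 11 + 44 = 55
Multiply: 55 × 6 = 330
Subtract: 330 - 37 = 293
293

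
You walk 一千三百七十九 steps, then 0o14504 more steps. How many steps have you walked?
Convert 一千三百七十九 (Chinese numeral) → 1×1000 + 3×100 + 7×10 + 9 = 1379 (decimal)
Convert 0o14504 (octal) → 1×4096 + 4×512 + 5×64 + 4 = 6468 (decimal)
Compute 1379 + 6468 = 7847
7847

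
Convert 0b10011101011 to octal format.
Convert 0b10011101011 (binary) → 1024 + 128 + 64 + 32 + 8 + 2 + 1 = 1259 (decimal)
Convert 1259 (decimal) → 1259 = 2×512 + 3×64 + 5×8 + 3 → 0o2353 (octal)
0o2353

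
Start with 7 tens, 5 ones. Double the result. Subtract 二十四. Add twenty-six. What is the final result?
Convert 7 tens, 5 ones (place-value notation) → 7×10 + 5 = 75 (decimal)
Start: 75
75 × 2 = 150
Convert 二十四 (Chinese numeral) → 2×10 + 4 = 24 (decimal)
150 - 24 = 126
Convert twenty-six (English words) → 26 (decimal)
126 + 26 = 152
152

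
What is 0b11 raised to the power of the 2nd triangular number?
Convert 0b11 (binary) → 2 + 1 = 3 (decimal)
Convert the 2nd triangular number (triangular index) → 2×3/2 = 3 (decimal)
Compute 3 ^ 3 = 27
27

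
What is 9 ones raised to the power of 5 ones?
Convert 9 ones (place-value notation) → 9 (decimal)
Convert 5 ones (place-value notation) → 5 (decimal)
Compute 9 ^ 5 = 59049
59049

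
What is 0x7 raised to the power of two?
Convert 0x7 (hexadecimal) → 7 (decimal)
Convert two (English words) → 2 (decimal)
Compute 7 ^ 2 = 49
49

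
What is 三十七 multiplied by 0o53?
Convert 三十七 (Chinese numeral) → 3×10 + 7 = 37 (decimal)
Convert 0o53 (octal) → 5×8 + 3 = 43 (decimal)
Compute 37 × 43 = 1591
1591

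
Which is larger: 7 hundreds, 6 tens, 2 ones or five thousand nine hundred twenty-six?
Convert 7 hundreds, 6 tens, 2 ones (place-value notation) → 7×100 + 6×10 + 2 = 762 (decimal)
Convert five thousand nine hundred twenty-six (English words) → 5×1000 + 9×100 + 26 = 5926 (decimal)
Compare 762 vs 5926: larger = 5926
5926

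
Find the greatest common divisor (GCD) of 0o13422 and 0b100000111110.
Convert 0o13422 (octal) → 1×4096 + 3×512 + 4×64 + 2×8 + 2 = 5906 (decimal)
Convert 0b100000111110 (binary) → 2048 + 32 + 16 + 8 + 4 + 2 = 2110 (decimal)
Compute gcd(5906, 2110) = 2
2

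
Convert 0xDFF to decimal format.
Convert 0xDFF (hexadecimal) → 13×256 + 15×16 + 15 = 3583 (decimal)
3583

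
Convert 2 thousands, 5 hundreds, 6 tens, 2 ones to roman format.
Convert 2 thousands, 5 hundreds, 6 tens, 2 ones (place-value notation) → 2×1000 + 5×100 + 6×10 + 2 = 2562 (decimal)
Convert 2562 (decimal) → 2562 = 1000 + 1000 + 500 + 50 + 10 + 1 + 1 → MMDLXII (Roman numeral)
MMDLXII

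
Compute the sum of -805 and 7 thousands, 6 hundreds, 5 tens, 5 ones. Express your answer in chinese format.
Convert 7 thousands, 6 hundreds, 5 tens, 5 ones (place-value notation) → 7×1000 + 6×100 + 5×10 + 5 = 7655 (decimal)
Compute -805 + 7655 = 6850
Convert 6850 (decimal) → 6850 = 6×1000 + 8×100 + 5×10 → 六千八百五十 (Chinese numeral)
六千八百五十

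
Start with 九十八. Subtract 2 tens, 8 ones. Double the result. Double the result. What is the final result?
Convert 九十八 (Chinese numeral) → 9×10 + 8 = 98 (decimal)
Start: 98
Convert 2 tens, 8 ones (place-value notation) → 2×10 + 8 = 28 (decimal)
98 - 28 = 70
70 × 2 = 140
140 × 2 = 280
280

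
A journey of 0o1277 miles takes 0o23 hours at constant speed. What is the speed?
Convert 0o1277 (octal) → 1×512 + 2×64 + 7×8 + 7 = 703 (decimal)
Convert 0o23 (octal) → 2×8 + 3 = 19 (decimal)
Compute 703 ÷ 19 = 37
37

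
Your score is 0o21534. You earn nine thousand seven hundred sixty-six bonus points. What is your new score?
Convert 0o21534 (octal) → 2×4096 + 1×512 + 5×64 + 3×8 + 4 = 9052 (decimal)
Convert nine thousand seven hundred sixty-six (English words) → 9×1000 + 7×100 + 66 = 9766 (decimal)
Compute 9052 + 9766 = 18818
18818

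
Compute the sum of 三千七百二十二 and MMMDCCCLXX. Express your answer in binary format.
Convert 三千七百二十二 (Chinese numeral) → 3×1000 + 7×100 + 2×10 + 2 = 3722 (decimal)
Convert MMMDCCCLXX (Roman numeral) → 1000 + 1000 + 1000 + 500 + 100 + 100 + 100 + 50 + 10 + 10 = 3870 (decimal)
Compute 3722 + 3870 = 7592
Convert 7592 (decimal) → 7592 = 4096 + 2048 + 1024 + 256 + 128 + 32 + 8 → 0b1110110101000 (binary)
0b1110110101000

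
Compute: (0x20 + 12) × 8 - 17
Convert 0x20 (hexadecimal) → 2×16 = 32 (decimal)
Expression in decimal: (32 + 12) × 8 - 17
Parentheses first: 32 + 12 = 44
Multiply: 44 × 8 = 352
Subtract: 352 - 17 = 335
335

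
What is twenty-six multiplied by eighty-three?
Convert twenty-six (English words) → 26 (decimal)
Convert eighty-three (English words) → 83 (decimal)
Compute 26 × 83 = 2158
2158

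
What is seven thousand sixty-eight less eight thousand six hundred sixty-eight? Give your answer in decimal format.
Convert seven thousand sixty-eight (English words) → 7×1000 + 68 = 7068 (decimal)
Convert eight thousand six hundred sixty-eight (English words) → 8×1000 + 6×100 + 68 = 8668 (decimal)
Compute 7068 - 8668 = -1600
-1600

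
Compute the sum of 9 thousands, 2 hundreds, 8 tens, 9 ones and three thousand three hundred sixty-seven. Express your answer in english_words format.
Convert 9 thousands, 2 hundreds, 8 tens, 9 ones (place-value notation) → 9×1000 + 2×100 + 8×10 + 9 = 9289 (decimal)
Convert three thousand three hundred sixty-seven (English words) → 3×1000 + 3×100 + 67 = 3367 (decimal)
Compute 9289 + 3367 = 12656
Convert 12656 (decimal) → 12656 = 12×1000 + 6×100 + 56 → twelve thousand six hundred fifty-six (English words)
twelve thousand six hundred fifty-six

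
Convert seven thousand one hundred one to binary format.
Convert seven thousand one hundred one (English words) → 7×1000 + 1×100 + 1 = 7101 (decimal)
Convert 7101 (decimal) → 7101 = 4096 + 2048 + 512 + 256 + 128 + 32 + 16 + 8 + 4 + 1 → 0b1101110111101 (binary)
0b1101110111101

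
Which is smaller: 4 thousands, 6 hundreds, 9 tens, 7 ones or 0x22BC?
Convert 4 thousands, 6 hundreds, 9 tens, 7 ones (place-value notation) → 4×1000 + 6×100 + 9×10 + 7 = 4697 (decimal)
Convert 0x22BC (hexadecimal) → 2×4096 + 2×256 + 11×16 + 12 = 8892 (decimal)
Compare 4697 vs 8892: smaller = 4697
4697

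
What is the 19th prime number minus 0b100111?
The 19th prime number = 67
Convert 0b100111 (binary) → 32 + 4 + 2 + 1 = 39 (decimal)
Compute 67 - 39 = 28
28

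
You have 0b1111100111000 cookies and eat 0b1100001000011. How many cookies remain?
Convert 0b1111100111000 (binary) → 4096 + 2048 + 1024 + 512 + 256 + 32 + 16 + 8 = 7992 (decimal)
Convert 0b1100001000011 (binary) → 4096 + 2048 + 64 + 2 + 1 = 6211 (decimal)
Compute 7992 - 6211 = 1781
1781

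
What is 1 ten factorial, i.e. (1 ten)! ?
Convert 1 ten (place-value notation) → 1×10 = 10 (decimal)
Compute 10! = 3628800
3628800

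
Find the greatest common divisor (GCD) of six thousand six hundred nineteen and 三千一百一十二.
Convert six thousand six hundred nineteen (English words) → 6×1000 + 6×100 + 19 = 6619 (decimal)
Convert 三千一百一十二 (Chinese numeral) → 3×1000 + 1×100 + 1×10 + 2 = 3112 (decimal)
Compute gcd(6619, 3112) = 1
1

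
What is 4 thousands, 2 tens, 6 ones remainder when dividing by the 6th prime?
Convert 4 thousands, 2 tens, 6 ones (place-value notation) → 4×1000 + 2×10 + 6 = 4026 (decimal)
Convert the 6th prime (prime index) → 13 (decimal)
Compute 4026 mod 13 = 9
9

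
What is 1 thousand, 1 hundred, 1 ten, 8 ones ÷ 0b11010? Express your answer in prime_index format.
Convert 1 thousand, 1 hundred, 1 ten, 8 ones (place-value notation) → 1×1000 + 1×100 + 1×10 + 8 = 1118 (decimal)
Convert 0b11010 (binary) → 16 + 8 + 2 = 26 (decimal)
Compute 1118 ÷ 26 = 43
Convert 43 (decimal) → the 14th prime (prime index)
the 14th prime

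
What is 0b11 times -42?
Convert 0b11 (binary) → 2 + 1 = 3 (decimal)
Compute 3 × -42 = -126
-126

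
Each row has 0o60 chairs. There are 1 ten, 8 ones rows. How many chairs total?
Convert 0o60 (octal) → 6×8 = 48 (decimal)
Convert 1 ten, 8 ones (place-value notation) → 1×10 + 8 = 18 (decimal)
Compute 48 × 18 = 864
864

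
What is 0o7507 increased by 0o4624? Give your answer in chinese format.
Convert 0o7507 (octal) → 7×512 + 5×64 + 7 = 3911 (decimal)
Convert 0o4624 (octal) → 4×512 + 6×64 + 2×8 + 4 = 2452 (decimal)
Compute 3911 + 2452 = 6363
Convert 6363 (decimal) → 6363 = 6×1000 + 3×100 + 6×10 + 3 → 六千三百六十三 (Chinese numeral)
六千三百六十三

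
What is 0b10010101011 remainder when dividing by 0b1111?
Convert 0b10010101011 (binary) → 1024 + 128 + 32 + 8 + 2 + 1 = 1195 (decimal)
Convert 0b1111 (binary) → 8 + 4 + 2 + 1 = 15 (decimal)
Compute 1195 mod 15 = 10
10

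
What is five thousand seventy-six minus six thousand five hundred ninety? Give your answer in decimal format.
Convert five thousand seventy-six (English words) → 5×1000 + 76 = 5076 (decimal)
Convert six thousand five hundred ninety (English words) → 6×1000 + 5×100 + 90 = 6590 (decimal)
Compute 5076 - 6590 = -1514
-1514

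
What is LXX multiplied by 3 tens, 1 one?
Convert LXX (Roman numeral) → 50 + 10 + 10 = 70 (decimal)
Convert 3 tens, 1 one (place-value notation) → 3×10 + 1 = 31 (decimal)
Compute 70 × 31 = 2170
2170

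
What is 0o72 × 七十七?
Convert 0o72 (octal) → 7×8 + 2 = 58 (decimal)
Convert 七十七 (Chinese numeral) → 7×10 + 7 = 77 (decimal)
Compute 58 × 77 = 4466
4466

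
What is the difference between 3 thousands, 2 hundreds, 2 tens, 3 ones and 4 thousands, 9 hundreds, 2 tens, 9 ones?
Convert 3 thousands, 2 hundreds, 2 tens, 3 ones (place-value notation) → 3×1000 + 2×100 + 2×10 + 3 = 3223 (decimal)
Convert 4 thousands, 9 hundreds, 2 tens, 9 ones (place-value notation) → 4×1000 + 9×100 + 2×10 + 9 = 4929 (decimal)
Difference: |3223 - 4929| = 1706
1706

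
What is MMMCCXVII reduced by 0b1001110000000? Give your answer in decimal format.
Convert MMMCCXVII (Roman numeral) → 1000 + 1000 + 1000 + 100 + 100 + 10 + 5 + 1 + 1 = 3217 (decimal)
Convert 0b1001110000000 (binary) → 4096 + 512 + 256 + 128 = 4992 (decimal)
Compute 3217 - 4992 = -1775
-1775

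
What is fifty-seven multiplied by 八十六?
Convert fifty-seven (English words) → 57 (decimal)
Convert 八十六 (Chinese numeral) → 8×10 + 6 = 86 (decimal)
Compute 57 × 86 = 4902
4902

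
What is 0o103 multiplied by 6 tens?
Convert 0o103 (octal) → 1×64 + 3 = 67 (decimal)
Convert 6 tens (place-value notation) → 6×10 = 60 (decimal)
Compute 67 × 60 = 4020
4020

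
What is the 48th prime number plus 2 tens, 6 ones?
The 48th prime number = 223
Convert 2 tens, 6 ones (place-value notation) → 2×10 + 6 = 26 (decimal)
Compute 223 + 26 = 249
249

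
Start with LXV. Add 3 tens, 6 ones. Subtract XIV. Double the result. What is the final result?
Convert LXV (Roman numeral) → 50 + 10 + 5 = 65 (decimal)
Start: 65
Convert 3 tens, 6 ones (place-value notation) → 3×10 + 6 = 36 (decimal)
65 + 36 = 101
Convert XIV (Roman numeral) → 10 + 4 = 14 (decimal)
101 - 14 = 87
87 × 2 = 174
174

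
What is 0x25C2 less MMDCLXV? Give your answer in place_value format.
Convert 0x25C2 (hexadecimal) → 2×4096 + 5×256 + 12×16 + 2 = 9666 (decimal)
Convert MMDCLXV (Roman numeral) → 1000 + 1000 + 500 + 100 + 50 + 10 + 5 = 2665 (decimal)
Compute 9666 - 2665 = 7001
Convert 7001 (decimal) → 7001 = 7×1000 + 1 → 7 thousands, 1 one (place-value notation)
7 thousands, 1 one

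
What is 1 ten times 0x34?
Convert 1 ten (place-value notation) → 1×10 = 10 (decimal)
Convert 0x34 (hexadecimal) → 3×16 + 4 = 52 (decimal)
Compute 10 × 52 = 520
520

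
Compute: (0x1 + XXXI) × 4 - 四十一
Convert 0x1 (hexadecimal) → 1 (decimal)
Convert XXXI (Roman numeral) → 10 + 10 + 10 + 1 = 31 (decimal)
Convert 四十一 (Chinese numeral) → 4×10 + 1 = 41 (decimal)
Expression in decimal: (1 + 31) × 4 - 41
Parentheses first: 1 + 31 = 32
Multiply: 32 × 4 = 128
Subtract: 128 - 41 = 87
87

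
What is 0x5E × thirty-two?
Convert 0x5E (hexadecimal) → 5×16 + 14 = 94 (decimal)
Convert thirty-two (English words) → 32 (decimal)
Compute 94 × 32 = 3008
3008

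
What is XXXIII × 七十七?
Convert XXXIII (Roman numeral) → 10 + 10 + 10 + 1 + 1 + 1 = 33 (decimal)
Convert 七十七 (Chinese numeral) → 7×10 + 7 = 77 (decimal)
Compute 33 × 77 = 2541
2541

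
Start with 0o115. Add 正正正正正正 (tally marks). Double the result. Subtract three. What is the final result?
Convert 0o115 (octal) → 1×64 + 1×8 + 5 = 77 (decimal)
Start: 77
Convert 正正正正正正 (tally marks) → 5 + 5 + 5 + 5 + 5 + 5 = 30 (decimal)
77 + 30 = 107
107 × 2 = 214
Convert three (English words) → 3 (decimal)
214 - 3 = 211
211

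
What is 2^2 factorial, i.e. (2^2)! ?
Convert 2^2 (power) → 4 (decimal)
Compute 4! = 24
24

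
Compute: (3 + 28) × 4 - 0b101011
Convert 0b101011 (binary) → 32 + 8 + 2 + 1 = 43 (decimal)
Expression in decimal: (3 + 28) × 4 - 43
Parentheses first: 3 + 28 = 31
Multiply: 31 × 4 = 124
Subtract: 124 - 43 = 81
81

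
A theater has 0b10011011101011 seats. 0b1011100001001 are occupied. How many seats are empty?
Convert 0b10011011101011 (binary) → 8192 + 1024 + 512 + 128 + 64 + 32 + 8 + 2 + 1 = 9963 (decimal)
Convert 0b1011100001001 (binary) → 4096 + 1024 + 512 + 256 + 8 + 1 = 5897 (decimal)
Compute 9963 - 5897 = 4066
4066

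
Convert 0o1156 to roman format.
Convert 0o1156 (octal) → 1×512 + 1×64 + 5×8 + 6 = 622 (decimal)
Convert 622 (decimal) → 622 = 500 + 100 + 10 + 10 + 1 + 1 → DCXXII (Roman numeral)
DCXXII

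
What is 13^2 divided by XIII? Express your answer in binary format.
Convert 13^2 (power) → 169 (decimal)
Convert XIII (Roman numeral) → 10 + 1 + 1 + 1 = 13 (decimal)
Compute 169 ÷ 13 = 13
Convert 13 (decimal) → 13 = 8 + 4 + 1 → 0b1101 (binary)
0b1101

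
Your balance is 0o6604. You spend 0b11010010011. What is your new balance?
Convert 0o6604 (octal) → 6×512 + 6×64 + 4 = 3460 (decimal)
Convert 0b11010010011 (binary) → 1024 + 512 + 128 + 16 + 2 + 1 = 1683 (decimal)
Compute 3460 - 1683 = 1777
1777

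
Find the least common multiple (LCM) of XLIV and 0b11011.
Convert XLIV (Roman numeral) → 40 + 4 = 44 (decimal)
Convert 0b11011 (binary) → 16 + 8 + 2 + 1 = 27 (decimal)
Compute lcm(44, 27) = 1188
1188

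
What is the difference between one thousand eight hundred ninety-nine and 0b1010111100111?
Convert one thousand eight hundred ninety-nine (English words) → 1×1000 + 8×100 + 99 = 1899 (decimal)
Convert 0b1010111100111 (binary) → 4096 + 1024 + 256 + 128 + 64 + 32 + 4 + 2 + 1 = 5607 (decimal)
Difference: |1899 - 5607| = 3708
3708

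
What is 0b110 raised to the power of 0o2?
Convert 0b110 (binary) → 4 + 2 = 6 (decimal)
Convert 0o2 (octal) → 2 (decimal)
Compute 6 ^ 2 = 36
36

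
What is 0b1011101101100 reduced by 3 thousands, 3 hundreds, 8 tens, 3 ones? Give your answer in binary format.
Convert 0b1011101101100 (binary) → 4096 + 1024 + 512 + 256 + 64 + 32 + 8 + 4 = 5996 (decimal)
Convert 3 thousands, 3 hundreds, 8 tens, 3 ones (place-value notation) → 3×1000 + 3×100 + 8×10 + 3 = 3383 (decimal)
Compute 5996 - 3383 = 2613
Convert 2613 (decimal) → 2613 = 2048 + 512 + 32 + 16 + 4 + 1 → 0b101000110101 (binary)
0b101000110101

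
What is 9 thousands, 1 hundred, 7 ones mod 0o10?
Convert 9 thousands, 1 hundred, 7 ones (place-value notation) → 9×1000 + 1×100 + 7 = 9107 (decimal)
Convert 0o10 (octal) → 1×8 = 8 (decimal)
Compute 9107 mod 8 = 3
3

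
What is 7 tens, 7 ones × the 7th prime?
Convert 7 tens, 7 ones (place-value notation) → 7×10 + 7 = 77 (decimal)
Convert the 7th prime (prime index) → 17 (decimal)
Compute 77 × 17 = 1309
1309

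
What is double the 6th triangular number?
The 6th triangular number = 6×7/2 = 21
Compute 21 × 2 = 42
42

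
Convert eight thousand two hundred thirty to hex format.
Convert eight thousand two hundred thirty (English words) → 8×1000 + 2×100 + 30 = 8230 (decimal)
Convert 8230 (decimal) → 8230 = 2×4096 + 2×16 + 6 → 0x2026 (hexadecimal)
0x2026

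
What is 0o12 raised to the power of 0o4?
Convert 0o12 (octal) → 1×8 + 2 = 10 (decimal)
Convert 0o4 (octal) → 4 (decimal)
Compute 10 ^ 4 = 10000
10000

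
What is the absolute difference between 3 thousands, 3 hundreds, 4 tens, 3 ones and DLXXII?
Convert 3 thousands, 3 hundreds, 4 tens, 3 ones (place-value notation) → 3×1000 + 3×100 + 4×10 + 3 = 3343 (decimal)
Convert DLXXII (Roman numeral) → 500 + 50 + 10 + 10 + 1 + 1 = 572 (decimal)
Compute |3343 - 572| = 2771
2771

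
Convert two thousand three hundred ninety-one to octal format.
Convert two thousand three hundred ninety-one (English words) → 2×1000 + 3×100 + 91 = 2391 (decimal)
Convert 2391 (decimal) → 2391 = 4×512 + 5×64 + 2×8 + 7 → 0o4527 (octal)
0o4527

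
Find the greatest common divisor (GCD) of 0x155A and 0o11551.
Convert 0x155A (hexadecimal) → 1×4096 + 5×256 + 5×16 + 10 = 5466 (decimal)
Convert 0o11551 (octal) → 1×4096 + 1×512 + 5×64 + 5×8 + 1 = 4969 (decimal)
Compute gcd(5466, 4969) = 1
1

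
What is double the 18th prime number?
The 18th prime number = 61
Compute 61 × 2 = 122
122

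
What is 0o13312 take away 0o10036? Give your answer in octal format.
Convert 0o13312 (octal) → 1×4096 + 3×512 + 3×64 + 1×8 + 2 = 5834 (decimal)
Convert 0o10036 (octal) → 1×4096 + 3×8 + 6 = 4126 (decimal)
Compute 5834 - 4126 = 1708
Convert 1708 (decimal) → 1708 = 3×512 + 2×64 + 5×8 + 4 → 0o3254 (octal)
0o3254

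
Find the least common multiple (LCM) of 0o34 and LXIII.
Convert 0o34 (octal) → 3×8 + 4 = 28 (decimal)
Convert LXIII (Roman numeral) → 50 + 10 + 1 + 1 + 1 = 63 (decimal)
Compute lcm(28, 63) = 252
252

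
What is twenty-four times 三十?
Convert twenty-four (English words) → 24 (decimal)
Convert 三十 (Chinese numeral) → 3×10 = 30 (decimal)
Compute 24 × 30 = 720
720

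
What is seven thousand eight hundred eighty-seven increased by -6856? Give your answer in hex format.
Convert seven thousand eight hundred eighty-seven (English words) → 7×1000 + 8×100 + 87 = 7887 (decimal)
Compute 7887 + -6856 = 1031
Convert 1031 (decimal) → 1031 = 4×256 + 7 → 0x407 (hexadecimal)
0x407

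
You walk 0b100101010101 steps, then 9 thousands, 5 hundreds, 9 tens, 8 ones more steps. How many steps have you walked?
Convert 0b100101010101 (binary) → 2048 + 256 + 64 + 16 + 4 + 1 = 2389 (decimal)
Convert 9 thousands, 5 hundreds, 9 tens, 8 ones (place-value notation) → 9×1000 + 5×100 + 9×10 + 8 = 9598 (decimal)
Compute 2389 + 9598 = 11987
11987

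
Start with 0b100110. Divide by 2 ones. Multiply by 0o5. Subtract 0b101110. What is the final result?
Convert 0b100110 (binary) → 32 + 4 + 2 = 38 (decimal)
Start: 38
Convert 2 ones (place-value notation) → 2 (decimal)
38 ÷ 2 = 19
Convert 0o5 (octal) → 5 (decimal)
19 × 5 = 95
Convert 0b101110 (binary) → 32 + 8 + 4 + 2 = 46 (decimal)
95 - 46 = 49
49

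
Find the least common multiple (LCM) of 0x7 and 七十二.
Convert 0x7 (hexadecimal) → 7 (decimal)
Convert 七十二 (Chinese numeral) → 7×10 + 2 = 72 (decimal)
Compute lcm(7, 72) = 504
504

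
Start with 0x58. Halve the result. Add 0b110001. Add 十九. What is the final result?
Convert 0x58 (hexadecimal) → 5×16 + 8 = 88 (decimal)
Start: 88
88 ÷ 2 = 44
Convert 0b110001 (binary) → 32 + 16 + 1 = 49 (decimal)
44 + 49 = 93
Convert 十九 (Chinese numeral) → 1×10 + 9 = 19 (decimal)
93 + 19 = 112
112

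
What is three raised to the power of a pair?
Convert three (English words) → 3 (decimal)
Convert a pair (colloquial) → 2 (decimal)
Compute 3 ^ 2 = 9
9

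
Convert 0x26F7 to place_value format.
Convert 0x26F7 (hexadecimal) → 2×4096 + 6×256 + 15×16 + 7 = 9975 (decimal)
Convert 9975 (decimal) → 9975 = 9×1000 + 9×100 + 7×10 + 5 → 9 thousands, 9 hundreds, 7 tens, 5 ones (place-value notation)
9 thousands, 9 hundreds, 7 tens, 5 ones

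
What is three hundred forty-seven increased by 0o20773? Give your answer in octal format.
Convert three hundred forty-seven (English words) → 3×100 + 47 = 347 (decimal)
Convert 0o20773 (octal) → 2×4096 + 7×64 + 7×8 + 3 = 8699 (decimal)
Compute 347 + 8699 = 9046
Convert 9046 (decimal) → 9046 = 2×4096 + 1×512 + 5×64 + 2×8 + 6 → 0o21526 (octal)
0o21526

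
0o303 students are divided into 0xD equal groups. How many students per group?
Convert 0o303 (octal) → 3×64 + 3 = 195 (decimal)
Convert 0xD (hexadecimal) → 13 (decimal)
Compute 195 ÷ 13 = 15
15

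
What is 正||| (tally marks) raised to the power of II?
Convert 正||| (tally marks) → 5 + 3 = 8 (decimal)
Convert II (Roman numeral) → 1 + 1 = 2 (decimal)
Compute 8 ^ 2 = 64
64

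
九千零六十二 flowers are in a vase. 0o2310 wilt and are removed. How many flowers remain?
Convert 九千零六十二 (Chinese numeral) → 9×1000 + 6×10 + 2 = 9062 (decimal)
Convert 0o2310 (octal) → 2×512 + 3×64 + 1×8 = 1224 (decimal)
Compute 9062 - 1224 = 7838
7838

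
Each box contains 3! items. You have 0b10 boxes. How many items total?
Convert 3! (factorial) → 6 (decimal)
Convert 0b10 (binary) → 2 (decimal)
Compute 6 × 2 = 12
12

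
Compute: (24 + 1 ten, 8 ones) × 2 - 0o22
Convert 1 ten, 8 ones (place-value notation) → 1×10 + 8 = 18 (decimal)
Convert 0o22 (octal) → 2×8 + 2 = 18 (decimal)
Expression in decimal: (24 + 18) × 2 - 18
Parentheses first: 24 + 18 = 42
Multiply: 42 × 2 = 84
Subtract: 84 - 18 = 66
66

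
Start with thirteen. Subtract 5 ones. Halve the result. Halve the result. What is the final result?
Convert thirteen (English words) → 13 (decimal)
Start: 13
Convert 5 ones (place-value notation) → 5 (decimal)
13 - 5 = 8
8 ÷ 2 = 4
4 ÷ 2 = 2
2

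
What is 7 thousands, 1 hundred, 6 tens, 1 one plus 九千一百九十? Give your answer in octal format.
Convert 7 thousands, 1 hundred, 6 tens, 1 one (place-value notation) → 7×1000 + 1×100 + 6×10 + 1 = 7161 (decimal)
Convert 九千一百九十 (Chinese numeral) → 9×1000 + 1×100 + 9×10 = 9190 (decimal)
Compute 7161 + 9190 = 16351
Convert 16351 (decimal) → 16351 = 3×4096 + 7×512 + 7×64 + 3×8 + 7 → 0o37737 (octal)
0o37737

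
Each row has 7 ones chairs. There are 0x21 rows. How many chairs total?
Convert 7 ones (place-value notation) → 7 (decimal)
Convert 0x21 (hexadecimal) → 2×16 + 1 = 33 (decimal)
Compute 7 × 33 = 231
231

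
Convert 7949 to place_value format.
Convert 7949 (decimal) → 7949 = 7×1000 + 9×100 + 4×10 + 9 → 7 thousands, 9 hundreds, 4 tens, 9 ones (place-value notation)
7 thousands, 9 hundreds, 4 tens, 9 ones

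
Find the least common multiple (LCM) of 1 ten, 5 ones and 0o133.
Convert 1 ten, 5 ones (place-value notation) → 1×10 + 5 = 15 (decimal)
Convert 0o133 (octal) → 1×64 + 3×8 + 3 = 91 (decimal)
Compute lcm(15, 91) = 1365
1365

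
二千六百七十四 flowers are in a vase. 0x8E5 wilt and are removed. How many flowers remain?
Convert 二千六百七十四 (Chinese numeral) → 2×1000 + 6×100 + 7×10 + 4 = 2674 (decimal)
Convert 0x8E5 (hexadecimal) → 8×256 + 14×16 + 5 = 2277 (decimal)
Compute 2674 - 2277 = 397
397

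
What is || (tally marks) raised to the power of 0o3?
Convert || (tally marks) → 2 (decimal)
Convert 0o3 (octal) → 3 (decimal)
Compute 2 ^ 3 = 8
8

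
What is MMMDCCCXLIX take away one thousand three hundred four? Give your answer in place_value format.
Convert MMMDCCCXLIX (Roman numeral) → 1000 + 1000 + 1000 + 500 + 100 + 100 + 100 + 40 + 9 = 3849 (decimal)
Convert one thousand three hundred four (English words) → 1×1000 + 3×100 + 4 = 1304 (decimal)
Compute 3849 - 1304 = 2545
Convert 2545 (decimal) → 2545 = 2×1000 + 5×100 + 4×10 + 5 → 2 thousands, 5 hundreds, 4 tens, 5 ones (place-value notation)
2 thousands, 5 hundreds, 4 tens, 5 ones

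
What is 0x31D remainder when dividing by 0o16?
Convert 0x31D (hexadecimal) → 3×256 + 1×16 + 13 = 797 (decimal)
Convert 0o16 (octal) → 1×8 + 6 = 14 (decimal)
Compute 797 mod 14 = 13
13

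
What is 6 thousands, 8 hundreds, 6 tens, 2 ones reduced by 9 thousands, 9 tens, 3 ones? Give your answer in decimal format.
Convert 6 thousands, 8 hundreds, 6 tens, 2 ones (place-value notation) → 6×1000 + 8×100 + 6×10 + 2 = 6862 (decimal)
Convert 9 thousands, 9 tens, 3 ones (place-value notation) → 9×1000 + 9×10 + 3 = 9093 (decimal)
Compute 6862 - 9093 = -2231
-2231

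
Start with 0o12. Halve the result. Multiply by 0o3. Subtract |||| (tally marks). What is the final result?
Convert 0o12 (octal) → 1×8 + 2 = 10 (decimal)
Start: 10
10 ÷ 2 = 5
Convert 0o3 (octal) → 3 (decimal)
5 × 3 = 15
Convert |||| (tally marks) → 4 (decimal)
15 - 4 = 11
11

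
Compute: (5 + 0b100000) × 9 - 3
Convert 0b100000 (binary) → 32 (decimal)
Expression in decimal: (5 + 32) × 9 - 3
Parentheses first: 5 + 32 = 37
Multiply: 37 × 9 = 333
Subtract: 333 - 3 = 330
330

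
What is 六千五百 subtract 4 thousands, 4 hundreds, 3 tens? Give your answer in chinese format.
Convert 六千五百 (Chinese numeral) → 6×1000 + 5×100 = 6500 (decimal)
Convert 4 thousands, 4 hundreds, 3 tens (place-value notation) → 4×1000 + 4×100 + 3×10 = 4430 (decimal)
Compute 6500 - 4430 = 2070
Convert 2070 (decimal) → 2070 = 2×1000 + 7×10 → 二千零七十 (Chinese numeral)
二千零七十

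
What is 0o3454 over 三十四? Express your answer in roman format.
Convert 0o3454 (octal) → 3×512 + 4×64 + 5×8 + 4 = 1836 (decimal)
Convert 三十四 (Chinese numeral) → 3×10 + 4 = 34 (decimal)
Compute 1836 ÷ 34 = 54
Convert 54 (decimal) → 54 = 50 + 4 → LIV (Roman numeral)
LIV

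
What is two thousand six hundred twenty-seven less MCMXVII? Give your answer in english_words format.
Convert two thousand six hundred twenty-seven (English words) → 2×1000 + 6×100 + 27 = 2627 (decimal)
Convert MCMXVII (Roman numeral) → 1000 + 900 + 10 + 5 + 1 + 1 = 1917 (decimal)
Compute 2627 - 1917 = 710
Convert 710 (decimal) → 710 = 7×100 + 10 → seven hundred ten (English words)
seven hundred ten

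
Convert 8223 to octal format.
Convert 8223 (decimal) → 8223 = 2×4096 + 3×8 + 7 → 0o20037 (octal)
0o20037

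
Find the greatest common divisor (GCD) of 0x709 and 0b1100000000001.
Convert 0x709 (hexadecimal) → 7×256 + 9 = 1801 (decimal)
Convert 0b1100000000001 (binary) → 4096 + 2048 + 1 = 6145 (decimal)
Compute gcd(1801, 6145) = 1
1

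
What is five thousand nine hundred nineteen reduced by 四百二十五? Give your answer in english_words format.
Convert five thousand nine hundred nineteen (English words) → 5×1000 + 9×100 + 19 = 5919 (decimal)
Convert 四百二十五 (Chinese numeral) → 4×100 + 2×10 + 5 = 425 (decimal)
Compute 5919 - 425 = 5494
Convert 5494 (decimal) → 5494 = 5×1000 + 4×100 + 94 → five thousand four hundred ninety-four (English words)
five thousand four hundred ninety-four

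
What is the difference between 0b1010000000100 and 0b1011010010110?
Convert 0b1010000000100 (binary) → 4096 + 1024 + 4 = 5124 (decimal)
Convert 0b1011010010110 (binary) → 4096 + 1024 + 512 + 128 + 16 + 4 + 2 = 5782 (decimal)
Difference: |5124 - 5782| = 658
658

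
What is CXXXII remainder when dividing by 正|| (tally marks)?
Convert CXXXII (Roman numeral) → 100 + 10 + 10 + 10 + 1 + 1 = 132 (decimal)
Convert 正|| (tally marks) → 5 + 2 = 7 (decimal)
Compute 132 mod 7 = 6
6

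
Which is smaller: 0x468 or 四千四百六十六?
Convert 0x468 (hexadecimal) → 4×256 + 6×16 + 8 = 1128 (decimal)
Convert 四千四百六十六 (Chinese numeral) → 4×1000 + 4×100 + 6×10 + 6 = 4466 (decimal)
Compare 1128 vs 4466: smaller = 1128
1128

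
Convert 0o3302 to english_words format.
Convert 0o3302 (octal) → 3×512 + 3×64 + 2 = 1730 (decimal)
Convert 1730 (decimal) → 1730 = 1×1000 + 7×100 + 30 → one thousand seven hundred thirty (English words)
one thousand seven hundred thirty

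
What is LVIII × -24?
Convert LVIII (Roman numeral) → 50 + 5 + 1 + 1 + 1 = 58 (decimal)
Compute 58 × -24 = -1392
-1392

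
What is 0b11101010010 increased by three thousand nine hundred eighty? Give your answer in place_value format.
Convert 0b11101010010 (binary) → 1024 + 512 + 256 + 64 + 16 + 2 = 1874 (decimal)
Convert three thousand nine hundred eighty (English words) → 3×1000 + 9×100 + 80 = 3980 (decimal)
Compute 1874 + 3980 = 5854
Convert 5854 (decimal) → 5854 = 5×1000 + 8×100 + 5×10 + 4 → 5 thousands, 8 hundreds, 5 tens, 4 ones (place-value notation)
5 thousands, 8 hundreds, 5 tens, 4 ones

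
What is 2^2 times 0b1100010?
Convert 2^2 (power) → 4 (decimal)
Convert 0b1100010 (binary) → 64 + 32 + 2 = 98 (decimal)
Compute 4 × 98 = 392
392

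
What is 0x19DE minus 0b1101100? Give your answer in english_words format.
Convert 0x19DE (hexadecimal) → 1×4096 + 9×256 + 13×16 + 14 = 6622 (decimal)
Convert 0b1101100 (binary) → 64 + 32 + 8 + 4 = 108 (decimal)
Compute 6622 - 108 = 6514
Convert 6514 (decimal) → 6514 = 6×1000 + 5×100 + 14 → six thousand five hundred fourteen (English words)
six thousand five hundred fourteen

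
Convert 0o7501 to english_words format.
Convert 0o7501 (octal) → 7×512 + 5×64 + 1 = 3905 (decimal)
Convert 3905 (decimal) → 3905 = 3×1000 + 9×100 + 5 → three thousand nine hundred five (English words)
three thousand nine hundred five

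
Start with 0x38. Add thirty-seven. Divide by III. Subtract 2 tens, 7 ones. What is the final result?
Convert 0x38 (hexadecimal) → 3×16 + 8 = 56 (decimal)
Start: 56
Convert thirty-seven (English words) → 37 (decimal)
56 + 37 = 93
Convert III (Roman numeral) → 1 + 1 + 1 = 3 (decimal)
93 ÷ 3 = 31
Convert 2 tens, 7 ones (place-value notation) → 2×10 + 7 = 27 (decimal)
31 - 27 = 4
4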